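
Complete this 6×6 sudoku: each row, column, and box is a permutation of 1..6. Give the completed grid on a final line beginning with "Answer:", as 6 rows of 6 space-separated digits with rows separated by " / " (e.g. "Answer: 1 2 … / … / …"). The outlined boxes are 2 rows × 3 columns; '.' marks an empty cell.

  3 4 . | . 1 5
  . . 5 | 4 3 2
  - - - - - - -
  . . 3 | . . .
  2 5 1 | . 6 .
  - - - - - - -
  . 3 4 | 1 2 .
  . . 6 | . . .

Step 1. [r4c6∈{3,4}] row 4 places 4 nowhere but r4c6. So r4c6=4.
Step 2. [r3c2∈{6}] nothing but 6 survives at r3c2, so r3c2=6.
Step 3. [r3c5∈{5}] r3c5 has the single candidate 5, so r3c5=5.
Step 4. [r6c4∈{3,5}] r6c4 is the only open cell in col 4 admitting 5, so r6c4=5.
Step 5. [r2c2∈{1}] nothing but 1 survives at r2c2, so r2c2=1.
Step 6. [r3c6∈{1}] nothing but 1 survives at r3c6. So r3c6=1.
Step 7. [r6c2∈{2}] r6c2's peers cover all but 2 ⇒ r6c2=2.
Step 8. [r5c1∈{5}] nothing but 5 survives at r5c1 ⇒ r5c1=5.
Step 9. [r3c1∈{4}] only 4 remains possible at r3c1. So r3c1=4.
Step 10. [r5c6∈{6}] r5c6 has the single candidate 6, so r5c6=6.
Step 11. [r3c4∈{2}] nothing but 2 survives at r3c4. So r3c4=2.
Step 12. [r4c4∈{3}] r4c4 has the single candidate 3 ⇒ r4c4=3.
Step 13. [r6c6∈{3}] only 3 remains possible at r6c6. So r6c6=3.
Step 14. [r6c1∈{1}] nothing but 1 survives at r6c1 ⇒ r6c1=1.
Step 15. [r1c4∈{6}] r1c4's peers cover all but 6, so r1c4=6.
Step 16. [r1c3∈{2}] r1c3 has the single candidate 2, so r1c3=2.
Step 17. [r2c1∈{6}] r2c1 has the single candidate 6. So r2c1=6.
Step 18. [r6c5∈{4}] r6c5 is down to just 4, so r6c5=4.

Answer: 3 4 2 6 1 5 / 6 1 5 4 3 2 / 4 6 3 2 5 1 / 2 5 1 3 6 4 / 5 3 4 1 2 6 / 1 2 6 5 4 3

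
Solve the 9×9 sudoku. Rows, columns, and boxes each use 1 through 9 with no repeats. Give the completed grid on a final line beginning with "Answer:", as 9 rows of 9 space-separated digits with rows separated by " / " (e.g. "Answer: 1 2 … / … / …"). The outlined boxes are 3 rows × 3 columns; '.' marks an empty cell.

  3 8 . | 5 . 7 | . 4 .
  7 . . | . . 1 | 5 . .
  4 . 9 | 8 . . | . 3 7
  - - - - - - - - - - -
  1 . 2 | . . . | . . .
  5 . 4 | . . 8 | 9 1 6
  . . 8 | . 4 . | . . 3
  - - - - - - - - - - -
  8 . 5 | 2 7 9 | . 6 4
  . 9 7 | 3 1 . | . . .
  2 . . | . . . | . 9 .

Step 1. [r2c3∈{6}] r2c3's peers cover all but 6, so r2c3=6.
Step 2. [r5c5∈{2,3}] row 5 places 2 nowhere but r5c5 ⇒ r5c5=2.
Step 3. [r9c2∈{1,3,4,6}] across col 2, 4 lands solely at r9c2, so r9c2=4.
Step 4. [r9c4∈{6}] r9c4 is down to just 6 ⇒ r9c4=6.
Step 5. [r9c6∈{5}] r9c6 has the single candidate 5, so r9c6=5.
Step 6. [r6c8∈{2,5,7}] r6c8 is the only open cell in row 6 admitting 5. So r6c8=5.
Step 7. [r6c6∈{6}] only 6 remains possible at r6c6. So r6c6=6.
Step 8. [r4c8∈{7,8}] 7 has one home in col 8: r4c8, so r4c8=7.
Step 9. [r4c9∈{8}] r4c9 has the single candidate 8. So r4c9=8.
Step 10. [r1c3∈{1}] r1c3 is down to just 1. So r1c3=1.
Step 11. [r3c7∈{1,2,6}] r3c7 is the only open cell in row 3 admitting 1 ⇒ r3c7=1.
Step 12. [r2c2∈{2}] r2c2's peers cover all but 2, so r2c2=2.
Step 13. [r2c9∈{9}] r2c9 has the single candidate 9 ⇒ r2c9=9.
Step 14. [r8c8∈{2,8}] col 8 places 2 nowhere but r8c8, so r8c8=2.
Step 15. [r5c2∈{3,7}] row 5 places 3 nowhere but r5c2. So r5c2=3.
Step 16. [r9c7∈{3,7,8}] r9c7 is the only open cell in row 9 admitting 7, so r9c7=7.
Step 17. [r4c5∈{3,5,9}] row 4 places 5 nowhere but r4c5. So r4c5=5.
Step 18. [r1c7∈{2,6}] across col 7, 6 lands solely at r1c7. So r1c7=6.
Step 19. [r6c4∈{1,7,9}] 1 has one home in row 6: r6c4. So r6c4=1.
Step 20. [r6c1∈{9}] r6c1 is down to just 9. So r6c1=9.
Step 21. [r9c3∈{3}] r9c3 has the single candidate 3 ⇒ r9c3=3.
Step 22. [r6c7∈{2}] r6c7 is down to just 2, so r6c7=2.
Step 23. [r4c6∈{3}] nothing but 3 survives at r4c6. So r4c6=3.
Step 24. [r3c2∈{5}] r3c2's peers cover all but 5. So r3c2=5.
Step 25. [r5c4∈{7}] r5c4 has the single candidate 7, so r5c4=7.
Step 26. [r1c5∈{9}] r1c5's peers cover all but 9 ⇒ r1c5=9.
Step 27. [r4c4∈{9}] r4c4 has the single candidate 9, so r4c4=9.
Step 28. [r6c2∈{7}] nothing but 7 survives at r6c2 ⇒ r6c2=7.
Step 29. [r1c9∈{2}] r1c9 is down to just 2. So r1c9=2.
Step 30. [r8c1∈{6}] r8c1 is down to just 6, so r8c1=6.
Step 31. [r7c7∈{3}] r7c7's peers cover all but 3 ⇒ r7c7=3.
Step 32. [r8c6∈{4}] only 4 remains possible at r8c6 ⇒ r8c6=4.
Step 33. [r4c2∈{6}] r4c2 has the single candidate 6 ⇒ r4c2=6.
Step 34. [r8c7∈{8}] nothing but 8 survives at r8c7, so r8c7=8.
Step 35. [r2c5∈{3}] r2c5 has the single candidate 3, so r2c5=3.
Step 36. [r3c6∈{2}] nothing but 2 survives at r3c6 ⇒ r3c6=2.
Step 37. [r3c5∈{6}] only 6 remains possible at r3c5 ⇒ r3c5=6.
Step 38. [r2c8∈{8}] nothing but 8 survives at r2c8. So r2c8=8.
Step 39. [r4c7∈{4}] r4c7's peers cover all but 4. So r4c7=4.
Step 40. [r8c9∈{5}] only 5 remains possible at r8c9, so r8c9=5.
Step 41. [r9c9∈{1}] nothing but 1 survives at r9c9, so r9c9=1.
Step 42. [r2c4∈{4}] r2c4 has the single candidate 4, so r2c4=4.
Step 43. [r9c5∈{8}] r9c5 is down to just 8, so r9c5=8.
Step 44. [r7c2∈{1}] r7c2's peers cover all but 1, so r7c2=1.

Answer: 3 8 1 5 9 7 6 4 2 / 7 2 6 4 3 1 5 8 9 / 4 5 9 8 6 2 1 3 7 / 1 6 2 9 5 3 4 7 8 / 5 3 4 7 2 8 9 1 6 / 9 7 8 1 4 6 2 5 3 / 8 1 5 2 7 9 3 6 4 / 6 9 7 3 1 4 8 2 5 / 2 4 3 6 8 5 7 9 1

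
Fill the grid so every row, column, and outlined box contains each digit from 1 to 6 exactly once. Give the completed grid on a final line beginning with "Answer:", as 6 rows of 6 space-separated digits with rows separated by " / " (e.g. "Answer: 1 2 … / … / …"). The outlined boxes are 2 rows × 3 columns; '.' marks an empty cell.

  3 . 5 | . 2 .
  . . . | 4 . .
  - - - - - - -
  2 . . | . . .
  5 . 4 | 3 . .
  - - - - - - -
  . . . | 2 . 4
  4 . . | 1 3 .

Step 1. [r1c4∈{6}] only 6 remains possible at r1c4, so r1c4=6.
Step 2. [r1c6∈{1}] nothing but 1 survives at r1c6, so r1c6=1.
Step 3. [r2c5∈{5}] only 5 remains possible at r2c5, so r2c5=5.
Step 4. [r5c5∈{6}] only 6 remains possible at r5c5. So r5c5=6.
Step 5. [r2c1∈{1,6}] across col 1, 6 lands solely at r2c1. So r2c1=6.
Step 6. [r5c2∈{1,3,5}] in row 5, 5 fits only at r5c2, so r5c2=5.
Step 7. [r3c2∈{1,3,6}] col 2 places 3 nowhere but r3c2, so r3c2=3.
Step 8. [r4c5∈{1}] r4c5 is down to just 1 ⇒ r4c5=1.
Step 9. [r3c3∈{1,6}] r3c3 is the only open cell in row 3 admitting 1 ⇒ r3c3=1.
Step 10. [r6c3∈{2,6}] col 3 places 6 nowhere but r6c3, so r6c3=6.
Step 11. [r3c6∈{5,6}] across row 3, 6 lands solely at r3c6, so r3c6=6.
Step 12. [r2c2∈{1,2}] r2c2 is the only open cell in row 2 admitting 1 ⇒ r2c2=1.
Step 13. [r5c3∈{3}] r5c3 has the single candidate 3. So r5c3=3.
Step 14. [r1c2∈{4}] r1c2 has the single candidate 4, so r1c2=4.
Step 15. [r4c6∈{2}] nothing but 2 survives at r4c6, so r4c6=2.
Step 16. [r5c1∈{1}] r5c1 is down to just 1 ⇒ r5c1=1.
Step 17. [r6c6∈{5}] r6c6's peers cover all but 5 ⇒ r6c6=5.
Step 18. [r2c6∈{3}] r2c6 is down to just 3, so r2c6=3.
Step 19. [r3c5∈{4}] nothing but 4 survives at r3c5. So r3c5=4.
Step 20. [r4c2∈{6}] only 6 remains possible at r4c2, so r4c2=6.
Step 21. [r2c3∈{2}] r2c3 is down to just 2 ⇒ r2c3=2.
Step 22. [r3c4∈{5}] r3c4's peers cover all but 5. So r3c4=5.
Step 23. [r6c2∈{2}] r6c2's peers cover all but 2, so r6c2=2.

Answer: 3 4 5 6 2 1 / 6 1 2 4 5 3 / 2 3 1 5 4 6 / 5 6 4 3 1 2 / 1 5 3 2 6 4 / 4 2 6 1 3 5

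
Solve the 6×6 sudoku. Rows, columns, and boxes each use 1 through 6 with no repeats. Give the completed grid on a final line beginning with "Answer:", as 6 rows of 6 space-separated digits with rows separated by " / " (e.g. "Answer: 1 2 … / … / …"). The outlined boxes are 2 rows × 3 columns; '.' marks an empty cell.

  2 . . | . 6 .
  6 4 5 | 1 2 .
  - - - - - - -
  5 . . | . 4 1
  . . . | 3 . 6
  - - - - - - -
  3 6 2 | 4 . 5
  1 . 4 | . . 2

Step 1. [r4c3∈{1}] nothing but 1 survives at r4c3. So r4c3=1.
Step 2. [r1c3∈{3}] r1c3 has the single candidate 3. So r1c3=3.
Step 3. [r3c2∈{2,3}] across row 3, 3 lands solely at r3c2. So r3c2=3.
Step 4. [r4c1∈{4}] nothing but 4 survives at r4c1 ⇒ r4c1=4.
Step 5. [r6c2∈{5}] only 5 remains possible at r6c2, so r6c2=5.
Step 6. [r5c5∈{1}] r5c5's peers cover all but 1, so r5c5=1.
Step 7. [r6c4∈{6}] r6c4 is down to just 6, so r6c4=6.
Step 8. [r3c3∈{6}] nothing but 6 survives at r3c3, so r3c3=6.
Step 9. [r6c5∈{3}] nothing but 3 survives at r6c5, so r6c5=3.
Step 10. [r1c2∈{1}] only 1 remains possible at r1c2, so r1c2=1.
Step 11. [r4c2∈{2}] r4c2's peers cover all but 2 ⇒ r4c2=2.
Step 12. [r1c6∈{4}] nothing but 4 survives at r1c6, so r1c6=4.
Step 13. [r2c6∈{3}] r2c6 has the single candidate 3, so r2c6=3.
Step 14. [r1c4∈{5}] only 5 remains possible at r1c4 ⇒ r1c4=5.
Step 15. [r3c4∈{2}] nothing but 2 survives at r3c4, so r3c4=2.
Step 16. [r4c5∈{5}] r4c5 has the single candidate 5 ⇒ r4c5=5.

Answer: 2 1 3 5 6 4 / 6 4 5 1 2 3 / 5 3 6 2 4 1 / 4 2 1 3 5 6 / 3 6 2 4 1 5 / 1 5 4 6 3 2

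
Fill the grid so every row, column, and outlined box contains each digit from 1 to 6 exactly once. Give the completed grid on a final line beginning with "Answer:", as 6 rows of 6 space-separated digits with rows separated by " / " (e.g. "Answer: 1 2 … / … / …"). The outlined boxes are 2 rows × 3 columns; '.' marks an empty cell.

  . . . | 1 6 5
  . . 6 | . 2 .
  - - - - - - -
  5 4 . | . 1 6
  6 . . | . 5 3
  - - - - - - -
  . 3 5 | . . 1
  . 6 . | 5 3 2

Step 1. [r4c4∈{2,4}] row 4 places 4 nowhere but r4c4 ⇒ r4c4=4.
Step 2. [r1c2∈{2}] r1c2's peers cover all but 2 ⇒ r1c2=2.
Step 3. [r4c3∈{1,2}] row 4 places 2 nowhere but r4c3, so r4c3=2.
Step 4. [r6c3∈{1,4}] r6c3 is the only open cell in col 3 admitting 1, so r6c3=1.
Step 5. [r2c1∈{1,3,4}] in col 1, 1 fits only at r2c1, so r2c1=1.
Step 6. [r6c1∈{4}] nothing but 4 survives at r6c1, so r6c1=4.
Step 7. [r1c1∈{3}] only 3 remains possible at r1c1, so r1c1=3.
Step 8. [r5c1∈{2}] r5c1 is down to just 2, so r5c1=2.
Step 9. [r3c3∈{3}] r3c3 has the single candidate 3. So r3c3=3.
Step 10. [r5c4∈{6}] r5c4 has the single candidate 6, so r5c4=6.
Step 11. [r2c6∈{4}] nothing but 4 survives at r2c6 ⇒ r2c6=4.
Step 12. [r4c2∈{1}] nothing but 1 survives at r4c2. So r4c2=1.
Step 13. [r1c3∈{4}] r1c3 is down to just 4 ⇒ r1c3=4.
Step 14. [r3c4∈{2}] r3c4's peers cover all but 2. So r3c4=2.
Step 15. [r5c5∈{4}] r5c5's peers cover all but 4 ⇒ r5c5=4.
Step 16. [r2c2∈{5}] r2c2's peers cover all but 5 ⇒ r2c2=5.
Step 17. [r2c4∈{3}] r2c4's peers cover all but 3, so r2c4=3.

Answer: 3 2 4 1 6 5 / 1 5 6 3 2 4 / 5 4 3 2 1 6 / 6 1 2 4 5 3 / 2 3 5 6 4 1 / 4 6 1 5 3 2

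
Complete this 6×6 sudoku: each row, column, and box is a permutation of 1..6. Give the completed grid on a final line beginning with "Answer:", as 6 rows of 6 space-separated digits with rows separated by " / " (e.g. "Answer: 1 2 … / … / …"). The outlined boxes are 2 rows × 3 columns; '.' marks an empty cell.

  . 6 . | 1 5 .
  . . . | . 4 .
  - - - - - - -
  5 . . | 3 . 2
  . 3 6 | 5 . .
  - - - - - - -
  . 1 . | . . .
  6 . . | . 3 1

Step 1. [r2c4∈{2,6}] r2c4 is the only open cell in box 2 admitting 2. So r2c4=2.
Step 2. [r6c2∈{2,4,5}] 2 has one home in col 2: r6c2, so r6c2=2.
Step 3. [r6c4∈{4}] r6c4 has the single candidate 4, so r6c4=4.
Step 4. [r1c6∈{3}] r1c6 has the single candidate 3, so r1c6=3.
Step 5. [r4c1∈{1,2,4}] in row 4, 2 fits only at r4c1 ⇒ r4c1=2.
Step 6. [r3c3∈{1,4}] r3c3 is the only open cell in box 3 admitting 1, so r3c3=1.
Step 7. [r1c1∈{4}] only 4 remains possible at r1c1 ⇒ r1c1=4.
Step 8. [r5c4∈{6}] only 6 remains possible at r5c4 ⇒ r5c4=6.
Step 9. [r5c3∈{3,4,5}] in row 5, 4 fits only at r5c3 ⇒ r5c3=4.
Step 10. [r2c3∈{3,5}] in col 3, 3 fits only at r2c3 ⇒ r2c3=3.
Step 11. [r3c5∈{6}] only 6 remains possible at r3c5, so r3c5=6.
Step 12. [r3c2∈{4}] only 4 remains possible at r3c2. So r3c2=4.
Step 13. [r6c3∈{5}] nothing but 5 survives at r6c3 ⇒ r6c3=5.
Step 14. [r2c6∈{6}] r2c6 has the single candidate 6. So r2c6=6.
Step 15. [r5c5∈{2}] r5c5's peers cover all but 2 ⇒ r5c5=2.
Step 16. [r4c5∈{1}] r4c5 is down to just 1, so r4c5=1.
Step 17. [r2c2∈{5}] r2c2's peers cover all but 5, so r2c2=5.
Step 18. [r2c1∈{1}] r2c1's peers cover all but 1, so r2c1=1.
Step 19. [r5c1∈{3}] r5c1 is down to just 3, so r5c1=3.
Step 20. [r1c3∈{2}] r1c3 is down to just 2 ⇒ r1c3=2.
Step 21. [r4c6∈{4}] r4c6 has the single candidate 4, so r4c6=4.
Step 22. [r5c6∈{5}] r5c6 has the single candidate 5. So r5c6=5.

Answer: 4 6 2 1 5 3 / 1 5 3 2 4 6 / 5 4 1 3 6 2 / 2 3 6 5 1 4 / 3 1 4 6 2 5 / 6 2 5 4 3 1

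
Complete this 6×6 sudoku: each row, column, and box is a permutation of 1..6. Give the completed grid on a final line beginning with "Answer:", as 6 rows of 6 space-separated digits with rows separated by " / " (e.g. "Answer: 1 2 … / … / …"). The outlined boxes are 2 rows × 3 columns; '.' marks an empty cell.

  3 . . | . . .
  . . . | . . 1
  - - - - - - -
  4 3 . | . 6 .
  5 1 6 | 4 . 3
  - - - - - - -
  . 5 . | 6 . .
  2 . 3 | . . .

Step 1. [r4c5∈{2}] r4c5 is down to just 2 ⇒ r4c5=2.
Step 2. [r1c3∈{1,2,4,5}] in row 1, 1 fits only at r1c3. So r1c3=1.
Step 3. [r5c3∈{4}] r5c3 is down to just 4 ⇒ r5c3=4.
Step 4. [r1c6∈{2,4,5,6}] 6 has one home in col 6: r1c6. So r1c6=6.
Step 5. [r2c4∈{2,3,5}] r2c4 is the only open cell in col 4 admitting 3 ⇒ r2c4=3.
Step 6. [r1c4∈{2,5}] in col 4, 2 fits only at r1c4. So r1c4=2.
Step 7. [r2c2∈{2,4,6}] 2 has one home in col 2: r2c2 ⇒ r2c2=2.
Step 8. [r2c5∈{4,5}] r2c5 is the only open cell in row 2 admitting 4. So r2c5=4.
Step 9. [r3c6∈{5}] r3c6 has the single candidate 5, so r3c6=5.
Step 10. [r6c4∈{1,5}] in col 4, 5 fits only at r6c4. So r6c4=5.
Step 11. [r6c5∈{1}] r6c5's peers cover all but 1 ⇒ r6c5=1.
Step 12. [r6c6∈{4}] r6c6 has the single candidate 4. So r6c6=4.
Step 13. [r5c5∈{3}] r5c5's peers cover all but 3 ⇒ r5c5=3.
Step 14. [r3c3∈{2}] r3c3 is down to just 2 ⇒ r3c3=2.
Step 15. [r6c2∈{6}] r6c2 is down to just 6. So r6c2=6.
Step 16. [r2c1∈{6}] nothing but 6 survives at r2c1 ⇒ r2c1=6.
Step 17. [r5c1∈{1}] nothing but 1 survives at r5c1, so r5c1=1.
Step 18. [r1c5∈{5}] nothing but 5 survives at r1c5 ⇒ r1c5=5.
Step 19. [r2c3∈{5}] nothing but 5 survives at r2c3, so r2c3=5.
Step 20. [r3c4∈{1}] nothing but 1 survives at r3c4, so r3c4=1.
Step 21. [r1c2∈{4}] nothing but 4 survives at r1c2 ⇒ r1c2=4.
Step 22. [r5c6∈{2}] only 2 remains possible at r5c6 ⇒ r5c6=2.

Answer: 3 4 1 2 5 6 / 6 2 5 3 4 1 / 4 3 2 1 6 5 / 5 1 6 4 2 3 / 1 5 4 6 3 2 / 2 6 3 5 1 4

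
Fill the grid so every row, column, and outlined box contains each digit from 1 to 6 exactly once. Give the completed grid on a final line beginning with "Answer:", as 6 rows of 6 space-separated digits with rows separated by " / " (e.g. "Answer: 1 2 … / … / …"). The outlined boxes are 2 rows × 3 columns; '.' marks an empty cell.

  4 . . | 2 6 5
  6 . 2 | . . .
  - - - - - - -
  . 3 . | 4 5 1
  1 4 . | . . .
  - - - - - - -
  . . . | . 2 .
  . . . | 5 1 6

Step 1. [r5c4∈{3}] r5c4 is down to just 3 ⇒ r5c4=3.
Step 2. [r1c2∈{1}] r1c2's peers cover all but 1, so r1c2=1.
Step 3. [r5c3∈{1,4,5,6}] row 5 places 1 nowhere but r5c3. So r5c3=1.
Step 4. [r4c5∈{3}] r4c5 has the single candidate 3 ⇒ r4c5=3.
Step 5. [r6c1∈{2,3}] r6c1 is the only open cell in col 1 admitting 3, so r6c1=3.
Step 6. [r3c3∈{6}] r3c3's peers cover all but 6, so r3c3=6.
Step 7. [r5c2∈{5,6}] in row 5, 6 fits only at r5c2 ⇒ r5c2=6.
Step 8. [r2c5∈{4}] r2c5's peers cover all but 4 ⇒ r2c5=4.
Step 9. [r3c1∈{2}] only 2 remains possible at r3c1. So r3c1=2.
Step 10. [r4c4∈{6}] only 6 remains possible at r4c4, so r4c4=6.
Step 11. [r6c2∈{2}] r6c2 is down to just 2 ⇒ r6c2=2.
Step 12. [r2c6∈{3}] nothing but 3 survives at r2c6 ⇒ r2c6=3.
Step 13. [r5c1∈{5}] r5c1 is down to just 5, so r5c1=5.
Step 14. [r1c3∈{3}] only 3 remains possible at r1c3, so r1c3=3.
Step 15. [r4c6∈{2}] only 2 remains possible at r4c6, so r4c6=2.
Step 16. [r5c6∈{4}] r5c6's peers cover all but 4, so r5c6=4.
Step 17. [r2c2∈{5}] r2c2 has the single candidate 5 ⇒ r2c2=5.
Step 18. [r4c3∈{5}] r4c3 is down to just 5. So r4c3=5.
Step 19. [r6c3∈{4}] r6c3 has the single candidate 4. So r6c3=4.
Step 20. [r2c4∈{1}] r2c4's peers cover all but 1 ⇒ r2c4=1.

Answer: 4 1 3 2 6 5 / 6 5 2 1 4 3 / 2 3 6 4 5 1 / 1 4 5 6 3 2 / 5 6 1 3 2 4 / 3 2 4 5 1 6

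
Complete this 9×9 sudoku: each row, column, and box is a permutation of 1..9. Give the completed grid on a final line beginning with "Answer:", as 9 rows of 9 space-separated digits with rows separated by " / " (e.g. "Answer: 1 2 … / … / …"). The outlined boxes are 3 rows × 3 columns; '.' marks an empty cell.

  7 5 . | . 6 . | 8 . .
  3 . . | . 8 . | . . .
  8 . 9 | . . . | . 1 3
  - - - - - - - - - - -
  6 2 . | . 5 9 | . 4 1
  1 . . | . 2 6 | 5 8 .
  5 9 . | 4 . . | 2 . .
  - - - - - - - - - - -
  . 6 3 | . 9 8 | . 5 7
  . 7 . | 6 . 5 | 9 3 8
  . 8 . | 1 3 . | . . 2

Step 1. [r3c2∈{4}] only 4 remains possible at r3c2. So r3c2=4.
Step 2. [r3c5∈{7}] nothing but 7 survives at r3c5. So r3c5=7.
Step 3. [r3c6∈{2}] only 2 remains possible at r3c6. So r3c6=2.
Step 4. [r2c3∈{1,2,6}] 6 has one home in col 3: r2c3, so r2c3=6.
Step 5. [r6c6∈{1,3,7}] in row 6, 3 fits only at r6c6. So r6c6=3.
Step 6. [r2c9∈{4,5,9}] r2c9 is the only open cell in col 9 admitting 5. So r2c9=5.
Step 7. [r8c3∈{1,2,4}] r8c3 is the only open cell in row 8 admitting 1. So r8c3=1.
Step 8. [r1c9∈{4,9}] in col 9, 4 fits only at r1c9. So r1c9=4.
Step 9. [r2c8∈{2,7,9}] r2c8 is the only open cell in row 2 admitting 2, so r2c8=2.
Step 10. [r6c8∈{6,7}] col 8 places 7 nowhere but r6c8. So r6c8=7.
Step 11. [r5c4∈{7}] nothing but 7 survives at r5c4, so r5c4=7.
Step 12. [r8c5∈{4}] r8c5's peers cover all but 4. So r8c5=4.
Step 13. [r8c1∈{2}] only 2 remains possible at r8c1. So r8c1=2.
Step 14. [r7c1∈{4}] r7c1 is down to just 4. So r7c1=4.
Step 15. [r6c3∈{8}] only 8 remains possible at r6c3, so r6c3=8.
Step 16. [r3c7∈{6}] only 6 remains possible at r3c7 ⇒ r3c7=6.
Step 17. [r1c4∈{3,9}] in row 1, 3 fits only at r1c4, so r1c4=3.
Step 18. [r2c6∈{1,4}] row 2 places 4 nowhere but r2c6. So r2c6=4.
Step 19. [r1c6∈{1}] nothing but 1 survives at r1c6 ⇒ r1c6=1.
Step 20. [r5c2∈{3}] r5c2's peers cover all but 3, so r5c2=3.
Step 21. [r2c7∈{7}] r2c7's peers cover all but 7 ⇒ r2c7=7.
Step 22. [r5c9∈{9}] r5c9 has the single candidate 9 ⇒ r5c9=9.
Step 23. [r2c4∈{9}] nothing but 9 survives at r2c4, so r2c4=9.
Step 24. [r1c3∈{2}] r1c3's peers cover all but 2, so r1c3=2.
Step 25. [r1c8∈{9}] r1c8's peers cover all but 9. So r1c8=9.
Step 26. [r9c8∈{6}] r9c8's peers cover all but 6 ⇒ r9c8=6.
Step 27. [r9c3∈{5}] only 5 remains possible at r9c3. So r9c3=5.
Step 28. [r7c4∈{2}] r7c4's peers cover all but 2 ⇒ r7c4=2.
Step 29. [r2c2∈{1}] r2c2 has the single candidate 1, so r2c2=1.
Step 30. [r6c9∈{6}] r6c9's peers cover all but 6, so r6c9=6.
Step 31. [r3c4∈{5}] nothing but 5 survives at r3c4, so r3c4=5.
Step 32. [r9c6∈{7}] r9c6 is down to just 7 ⇒ r9c6=7.
Step 33. [r4c4∈{8}] r4c4 has the single candidate 8. So r4c4=8.
Step 34. [r9c7∈{4}] r9c7 has the single candidate 4 ⇒ r9c7=4.
Step 35. [r7c7∈{1}] r7c7 is down to just 1, so r7c7=1.
Step 36. [r4c3∈{7}] r4c3's peers cover all but 7, so r4c3=7.
Step 37. [r5c3∈{4}] r5c3's peers cover all but 4 ⇒ r5c3=4.
Step 38. [r9c1∈{9}] only 9 remains possible at r9c1, so r9c1=9.
Step 39. [r6c5∈{1}] r6c5's peers cover all but 1, so r6c5=1.
Step 40. [r4c7∈{3}] r4c7 has the single candidate 3. So r4c7=3.

Answer: 7 5 2 3 6 1 8 9 4 / 3 1 6 9 8 4 7 2 5 / 8 4 9 5 7 2 6 1 3 / 6 2 7 8 5 9 3 4 1 / 1 3 4 7 2 6 5 8 9 / 5 9 8 4 1 3 2 7 6 / 4 6 3 2 9 8 1 5 7 / 2 7 1 6 4 5 9 3 8 / 9 8 5 1 3 7 4 6 2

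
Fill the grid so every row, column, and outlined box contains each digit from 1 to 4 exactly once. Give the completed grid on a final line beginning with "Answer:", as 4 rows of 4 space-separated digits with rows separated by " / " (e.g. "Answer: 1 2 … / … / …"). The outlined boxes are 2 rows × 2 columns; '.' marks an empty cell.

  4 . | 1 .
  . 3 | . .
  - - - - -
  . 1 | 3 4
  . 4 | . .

Step 1. [r2c4∈{2}] r2c4's peers cover all but 2, so r2c4=2.
Step 2. [r4c1∈{2,3}] 3 has one home in row 4: r4c1 ⇒ r4c1=3.
Step 3. [r2c3∈{4}] r2c3 has the single candidate 4, so r2c3=4.
Step 4. [r1c4∈{3}] r1c4's peers cover all but 3, so r1c4=3.
Step 5. [r4c3∈{2}] r4c3 is down to just 2, so r4c3=2.
Step 6. [r1c2∈{2}] r1c2 is down to just 2, so r1c2=2.
Step 7. [r3c1∈{2}] r3c1 is down to just 2 ⇒ r3c1=2.
Step 8. [r2c1∈{1}] r2c1 has the single candidate 1 ⇒ r2c1=1.
Step 9. [r4c4∈{1}] nothing but 1 survives at r4c4 ⇒ r4c4=1.

Answer: 4 2 1 3 / 1 3 4 2 / 2 1 3 4 / 3 4 2 1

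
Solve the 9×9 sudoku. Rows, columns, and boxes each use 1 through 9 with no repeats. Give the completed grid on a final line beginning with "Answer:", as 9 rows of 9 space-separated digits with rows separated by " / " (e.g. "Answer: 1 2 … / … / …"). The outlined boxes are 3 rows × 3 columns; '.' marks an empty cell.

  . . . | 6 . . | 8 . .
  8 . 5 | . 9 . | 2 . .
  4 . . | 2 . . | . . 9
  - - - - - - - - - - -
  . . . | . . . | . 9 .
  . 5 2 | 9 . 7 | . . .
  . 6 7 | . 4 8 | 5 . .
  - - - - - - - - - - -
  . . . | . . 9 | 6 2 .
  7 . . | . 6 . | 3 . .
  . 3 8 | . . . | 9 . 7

Step 1. [r4c6∈{1,2,3,5,6}] 6 has one home in col 6: r4c6, so r4c6=6.
Step 2. [r3c5∈{1,3,5,7,8}] across row 3, 8 lands solely at r3c5, so r3c5=8.
Step 3. [r4c5∈{1,2,3,5}] in box 5, 2 fits only at r4c5 ⇒ r4c5=2.
Step 4. [r4c4∈{1,3,5}] r4c4 is the only open cell in row 4 admitting 5 ⇒ r4c4=5.
Step 5. [r4c2∈{1,4,8}] across col 2, 8 lands solely at r4c2, so r4c2=8.
Step 6. [r4c3∈{1,3,4}] box 4 places 4 nowhere but r4c3. So r4c3=4.
Step 7. [r7c3∈{1}] only 1 remains possible at r7c3, so r7c3=1.
Step 8. [r7c1∈{5}] nothing but 5 survives at r7c1 ⇒ r7c1=5.
Step 9. [r7c2∈{4}] only 4 remains possible at r7c2, so r7c2=4.
Step 10. [r7c9∈{8}] r7c9 has the single candidate 8 ⇒ r7c9=8.
Step 11. [r5c8∈{1,3,4,6,8}] r5c8 is the only open cell in row 5 admitting 8, so r5c8=8.
Step 12. [r5c9∈{1,3,4,6}] r5c9 is the only open cell in row 5 admitting 6. So r5c9=6.
Step 13. [r2c8∈{1,3,4,6,7}] 6 has one home in row 2: r2c8, so r2c8=6.
Step 14. [r6c1∈{1,3,9}] 9 has one home in row 6: r6c1, so r6c1=9.
Step 15. [r6c9∈{1,2,3}] 2 has one home in row 6: r6c9 ⇒ r6c9=2.
Step 16. [r8c3∈{9}] r8c3 is down to just 9, so r8c3=9.
Step 17. [r1c3∈{3}] r1c3 has the single candidate 3 ⇒ r1c3=3.
Step 18. [r8c2∈{2}] r8c2's peers cover all but 2, so r8c2=2.
Step 19. [r9c6∈{1,2,4,5}] across row 9, 2 lands solely at r9c6 ⇒ r9c6=2.
Step 20. [r4c7∈{1,7}] across row 4, 7 lands solely at r4c7, so r4c7=7.
Step 21. [r3c7∈{1}] r3c7 is down to just 1. So r3c7=1.
Step 22. [r3c2∈{7}] only 7 remains possible at r3c2, so r3c2=7.
Step 23. [r2c4∈{1,3,4,7}] in row 2, 7 fits only at r2c4 ⇒ r2c4=7.
Step 24. [r2c2∈{1}] r2c2 is down to just 1 ⇒ r2c2=1.
Step 25. [r8c4∈{1,4,8}] across row 8, 8 lands solely at r8c4, so r8c4=8.
Step 26. [r9c4∈{1,4}] across col 4, 4 lands solely at r9c4, so r9c4=4.
Step 27. [r6c4∈{1,3}] in col 4, 1 fits only at r6c4 ⇒ r6c4=1.
Step 28. [r4c9∈{1,3}] in box 6, 1 fits only at r4c9. So r4c9=1.
Step 29. [r2c9∈{3,4}] in col 9, 3 fits only at r2c9 ⇒ r2c9=3.
Step 30. [r3c8∈{5}] nothing but 5 survives at r3c8. So r3c8=5.
Step 31. [r9c5∈{1,5}] 5 has one home in row 9: r9c5. So r9c5=5.
Step 32. [r1c9∈{4}] r1c9 is down to just 4. So r1c9=4.
Step 33. [r5c5∈{3}] r5c5 is down to just 3. So r5c5=3.
Step 34. [r8c6∈{1}] only 1 remains possible at r8c6, so r8c6=1.
Step 35. [r7c5∈{7}] only 7 remains possible at r7c5, so r7c5=7.
Step 36. [r2c6∈{4}] r2c6's peers cover all but 4, so r2c6=4.
Step 37. [r7c4∈{3}] only 3 remains possible at r7c4, so r7c4=3.
Step 38. [r8c9∈{5}] r8c9 has the single candidate 5. So r8c9=5.
Step 39. [r5c7∈{4}] r5c7 has the single candidate 4. So r5c7=4.
Step 40. [r4c1∈{3}] r4c1 is down to just 3, so r4c1=3.
Step 41. [r9c1∈{6}] r9c1 has the single candidate 6 ⇒ r9c1=6.
Step 42. [r3c3∈{6}] r3c3 has the single candidate 6 ⇒ r3c3=6.
Step 43. [r9c8∈{1}] r9c8 has the single candidate 1, so r9c8=1.
Step 44. [r1c5∈{1}] only 1 remains possible at r1c5. So r1c5=1.
Step 45. [r1c8∈{7}] r1c8 has the single candidate 7, so r1c8=7.
Step 46. [r5c1∈{1}] r5c1 is down to just 1, so r5c1=1.
Step 47. [r1c2∈{9}] nothing but 9 survives at r1c2 ⇒ r1c2=9.
Step 48. [r3c6∈{3}] nothing but 3 survives at r3c6, so r3c6=3.
Step 49. [r1c6∈{5}] only 5 remains possible at r1c6, so r1c6=5.
Step 50. [r1c1∈{2}] only 2 remains possible at r1c1, so r1c1=2.
Step 51. [r6c8∈{3}] r6c8 has the single candidate 3, so r6c8=3.
Step 52. [r8c8∈{4}] r8c8 has the single candidate 4, so r8c8=4.

Answer: 2 9 3 6 1 5 8 7 4 / 8 1 5 7 9 4 2 6 3 / 4 7 6 2 8 3 1 5 9 / 3 8 4 5 2 6 7 9 1 / 1 5 2 9 3 7 4 8 6 / 9 6 7 1 4 8 5 3 2 / 5 4 1 3 7 9 6 2 8 / 7 2 9 8 6 1 3 4 5 / 6 3 8 4 5 2 9 1 7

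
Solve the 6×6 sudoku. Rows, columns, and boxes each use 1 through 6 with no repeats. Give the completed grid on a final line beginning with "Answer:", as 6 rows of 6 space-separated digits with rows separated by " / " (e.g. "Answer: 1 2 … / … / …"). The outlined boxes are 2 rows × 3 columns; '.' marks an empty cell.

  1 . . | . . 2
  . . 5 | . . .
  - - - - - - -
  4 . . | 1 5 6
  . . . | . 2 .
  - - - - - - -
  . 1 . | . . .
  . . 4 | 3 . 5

Step 1. [r4c6∈{3,4}] 3 has one home in box 4: r4c6, so r4c6=3.
Step 2. [r5c1∈{2,3,5,6}] in row 5, 5 fits only at r5c1. So r5c1=5.
Step 3. [r2c1∈{2,3,6}] col 1 places 3 nowhere but r2c1 ⇒ r2c1=3.
Step 4. [r1c3∈{6}] r1c3 is down to just 6, so r1c3=6.
Step 5. [r5c4∈{2,4,6}] col 4 places 2 nowhere but r5c4, so r5c4=2.
Step 6. [r5c5∈{4,6}] r5c5 is the only open cell in row 5 admitting 6 ⇒ r5c5=6.
Step 7. [r1c2∈{4}] r1c2 is down to just 4, so r1c2=4.
Step 8. [r2c5∈{1,4}] 4 has one home in col 5: r2c5 ⇒ r2c5=4.
Step 9. [r4c1∈{6}] r4c1 has the single candidate 6, so r4c1=6.
Step 10. [r2c2∈{2}] r2c2 has the single candidate 2 ⇒ r2c2=2.
Step 11. [r3c3∈{2,3}] row 3 places 2 nowhere but r3c3, so r3c3=2.
Step 12. [r4c4∈{4}] only 4 remains possible at r4c4. So r4c4=4.
Step 13. [r6c2∈{6}] r6c2's peers cover all but 6. So r6c2=6.
Step 14. [r4c3∈{1}] nothing but 1 survives at r4c3, so r4c3=1.
Step 15. [r5c6∈{4}] r5c6 has the single candidate 4, so r5c6=4.
Step 16. [r6c1∈{2}] r6c1 has the single candidate 2 ⇒ r6c1=2.
Step 17. [r1c4∈{5}] only 5 remains possible at r1c4. So r1c4=5.
Step 18. [r4c2∈{5}] r4c2 is down to just 5 ⇒ r4c2=5.
Step 19. [r6c5∈{1}] r6c5 has the single candidate 1. So r6c5=1.
Step 20. [r2c4∈{6}] r2c4 is down to just 6, so r2c4=6.
Step 21. [r1c5∈{3}] r1c5 has the single candidate 3 ⇒ r1c5=3.
Step 22. [r2c6∈{1}] only 1 remains possible at r2c6. So r2c6=1.
Step 23. [r3c2∈{3}] nothing but 3 survives at r3c2. So r3c2=3.
Step 24. [r5c3∈{3}] r5c3's peers cover all but 3. So r5c3=3.

Answer: 1 4 6 5 3 2 / 3 2 5 6 4 1 / 4 3 2 1 5 6 / 6 5 1 4 2 3 / 5 1 3 2 6 4 / 2 6 4 3 1 5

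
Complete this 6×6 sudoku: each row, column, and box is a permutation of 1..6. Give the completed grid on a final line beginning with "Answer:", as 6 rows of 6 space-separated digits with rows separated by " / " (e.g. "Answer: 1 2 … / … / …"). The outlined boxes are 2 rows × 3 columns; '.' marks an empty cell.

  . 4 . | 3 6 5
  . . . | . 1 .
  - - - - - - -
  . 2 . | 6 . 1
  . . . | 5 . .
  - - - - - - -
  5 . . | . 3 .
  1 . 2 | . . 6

Step 1. [r5c3∈{4,6}] 4 has one home in box 5: r5c3 ⇒ r5c3=4.
Step 2. [r4c6∈{2,3,4}] in col 6, 3 fits only at r4c6, so r4c6=3.
Step 3. [r2c2∈{3,5,6}] across col 2, 5 lands solely at r2c2 ⇒ r2c2=5.
Step 4. [r3c5∈{4}] nothing but 4 survives at r3c5, so r3c5=4.
Step 5. [r3c1∈{3}] r3c1 has the single candidate 3 ⇒ r3c1=3.
Step 6. [r5c6∈{2}] r5c6 is down to just 2 ⇒ r5c6=2.
Step 7. [r4c2∈{1,6}] in col 2, 1 fits only at r4c2. So r4c2=1.
Step 8. [r4c3∈{6}] r4c3 is down to just 6, so r4c3=6.
Step 9. [r2c4∈{2,4}] r2c4 is the only open cell in col 4 admitting 2. So r2c4=2.
Step 10. [r6c4∈{4}] only 4 remains possible at r6c4. So r6c4=4.
Step 11. [r2c3∈{3}] r2c3 is down to just 3. So r2c3=3.
Step 12. [r5c2∈{6}] r5c2 has the single candidate 6, so r5c2=6.
Step 13. [r6c5∈{5}] only 5 remains possible at r6c5 ⇒ r6c5=5.
Step 14. [r4c5∈{2}] r4c5 has the single candidate 2, so r4c5=2.
Step 15. [r5c4∈{1}] r5c4 has the single candidate 1. So r5c4=1.
Step 16. [r1c3∈{1}] r1c3 has the single candidate 1, so r1c3=1.
Step 17. [r2c1∈{6}] only 6 remains possible at r2c1. So r2c1=6.
Step 18. [r2c6∈{4}] r2c6 is down to just 4, so r2c6=4.
Step 19. [r3c3∈{5}] r3c3 is down to just 5, so r3c3=5.
Step 20. [r1c1∈{2}] r1c1 has the single candidate 2, so r1c1=2.
Step 21. [r6c2∈{3}] r6c2 has the single candidate 3, so r6c2=3.
Step 22. [r4c1∈{4}] r4c1 is down to just 4 ⇒ r4c1=4.

Answer: 2 4 1 3 6 5 / 6 5 3 2 1 4 / 3 2 5 6 4 1 / 4 1 6 5 2 3 / 5 6 4 1 3 2 / 1 3 2 4 5 6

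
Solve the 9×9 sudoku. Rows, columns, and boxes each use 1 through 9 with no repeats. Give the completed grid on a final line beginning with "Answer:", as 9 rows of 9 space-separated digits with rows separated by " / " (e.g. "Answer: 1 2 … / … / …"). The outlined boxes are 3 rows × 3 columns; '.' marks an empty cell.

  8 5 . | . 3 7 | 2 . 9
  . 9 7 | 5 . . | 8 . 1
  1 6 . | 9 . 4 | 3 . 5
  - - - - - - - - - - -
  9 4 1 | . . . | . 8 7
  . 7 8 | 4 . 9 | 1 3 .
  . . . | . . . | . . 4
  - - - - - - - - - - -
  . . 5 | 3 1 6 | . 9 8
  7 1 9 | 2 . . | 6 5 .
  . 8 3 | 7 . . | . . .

Step 1. [r6c3∈{2,6}] across col 3, 6 lands solely at r6c3, so r6c3=6.
Step 2. [r6c8∈{2}] r6c8's peers cover all but 2 ⇒ r6c8=2.
Step 3. [r5c1∈{2,5}] 2 has one home in box 4: r5c1 ⇒ r5c1=2.
Step 4. [r5c5∈{5,6}] in row 5, 5 fits only at r5c5, so r5c5=5.
Step 5. [r9c7∈{4}] r9c7 has the single candidate 4 ⇒ r9c7=4.
Step 6. [r2c6∈{2}] r2c6 is down to just 2, so r2c6=2.
Step 7. [r2c5∈{6}] only 6 remains possible at r2c5. So r2c5=6.
Step 8. [r6c6∈{1,3,8}] 1 has one home in col 6: r6c6 ⇒ r6c6=1.
Step 9. [r3c5∈{8}] r3c5 has the single candidate 8, so r3c5=8.
Step 10. [r2c8∈{4}] r2c8's peers cover all but 4. So r2c8=4.
Step 11. [r6c1∈{3,5}] across col 1, 5 lands solely at r6c1, so r6c1=5.
Step 12. [r1c3∈{4}] nothing but 4 survives at r1c3. So r1c3=4.
Step 13. [r1c4∈{1}] nothing but 1 survives at r1c4 ⇒ r1c4=1.
Step 14. [r4c7∈{5}] r4c7 is down to just 5 ⇒ r4c7=5.
Step 15. [r3c8∈{7}] nothing but 7 survives at r3c8. So r3c8=7.
Step 16. [r9c6∈{5}] r9c6's peers cover all but 5 ⇒ r9c6=5.
Step 17. [r1c8∈{6}] nothing but 6 survives at r1c8, so r1c8=6.
Step 18. [r7c2∈{2}] r7c2 is down to just 2. So r7c2=2.
Step 19. [r8c6∈{8}] r8c6's peers cover all but 8, so r8c6=8.
Step 20. [r6c4∈{8}] r6c4 has the single candidate 8 ⇒ r6c4=8.
Step 21. [r9c9∈{2}] r9c9's peers cover all but 2 ⇒ r9c9=2.
Step 22. [r8c5∈{4}] only 4 remains possible at r8c5. So r8c5=4.
Step 23. [r6c7∈{9}] only 9 remains possible at r6c7. So r6c7=9.
Step 24. [r4c4∈{6}] r4c4 has the single candidate 6. So r4c4=6.
Step 25. [r6c2∈{3}] r6c2's peers cover all but 3. So r6c2=3.
Step 26. [r4c6∈{3}] r4c6 is down to just 3, so r4c6=3.
Step 27. [r5c9∈{6}] nothing but 6 survives at r5c9 ⇒ r5c9=6.
Step 28. [r9c8∈{1}] r9c8 is down to just 1, so r9c8=1.
Step 29. [r6c5∈{7}] r6c5's peers cover all but 7. So r6c5=7.
Step 30. [r7c7∈{7}] only 7 remains possible at r7c7 ⇒ r7c7=7.
Step 31. [r8c9∈{3}] r8c9's peers cover all but 3, so r8c9=3.
Step 32. [r3c3∈{2}] r3c3 is down to just 2 ⇒ r3c3=2.
Step 33. [r2c1∈{3}] nothing but 3 survives at r2c1 ⇒ r2c1=3.
Step 34. [r4c5∈{2}] r4c5's peers cover all but 2. So r4c5=2.
Step 35. [r9c5∈{9}] only 9 remains possible at r9c5 ⇒ r9c5=9.
Step 36. [r7c1∈{4}] nothing but 4 survives at r7c1, so r7c1=4.
Step 37. [r9c1∈{6}] r9c1 is down to just 6, so r9c1=6.

Answer: 8 5 4 1 3 7 2 6 9 / 3 9 7 5 6 2 8 4 1 / 1 6 2 9 8 4 3 7 5 / 9 4 1 6 2 3 5 8 7 / 2 7 8 4 5 9 1 3 6 / 5 3 6 8 7 1 9 2 4 / 4 2 5 3 1 6 7 9 8 / 7 1 9 2 4 8 6 5 3 / 6 8 3 7 9 5 4 1 2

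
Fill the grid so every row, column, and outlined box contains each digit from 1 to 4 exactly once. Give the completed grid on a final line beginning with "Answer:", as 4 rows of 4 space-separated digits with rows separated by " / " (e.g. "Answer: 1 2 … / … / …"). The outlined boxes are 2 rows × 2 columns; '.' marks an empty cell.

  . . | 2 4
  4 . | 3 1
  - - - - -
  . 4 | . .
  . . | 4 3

Step 1. [r3c1∈{1,2,3}] across row 3, 3 lands solely at r3c1 ⇒ r3c1=3.
Step 2. [r4c1∈{1,2}] r4c1 is the only open cell in col 1 admitting 2 ⇒ r4c1=2.
Step 3. [r1c2∈{1,3}] row 1 places 3 nowhere but r1c2 ⇒ r1c2=3.
Step 4. [r1c1∈{1}] nothing but 1 survives at r1c1 ⇒ r1c1=1.
Step 5. [r3c4∈{2}] only 2 remains possible at r3c4. So r3c4=2.
Step 6. [r4c2∈{1}] r4c2 is down to just 1, so r4c2=1.
Step 7. [r3c3∈{1}] only 1 remains possible at r3c3. So r3c3=1.
Step 8. [r2c2∈{2}] r2c2 has the single candidate 2 ⇒ r2c2=2.

Answer: 1 3 2 4 / 4 2 3 1 / 3 4 1 2 / 2 1 4 3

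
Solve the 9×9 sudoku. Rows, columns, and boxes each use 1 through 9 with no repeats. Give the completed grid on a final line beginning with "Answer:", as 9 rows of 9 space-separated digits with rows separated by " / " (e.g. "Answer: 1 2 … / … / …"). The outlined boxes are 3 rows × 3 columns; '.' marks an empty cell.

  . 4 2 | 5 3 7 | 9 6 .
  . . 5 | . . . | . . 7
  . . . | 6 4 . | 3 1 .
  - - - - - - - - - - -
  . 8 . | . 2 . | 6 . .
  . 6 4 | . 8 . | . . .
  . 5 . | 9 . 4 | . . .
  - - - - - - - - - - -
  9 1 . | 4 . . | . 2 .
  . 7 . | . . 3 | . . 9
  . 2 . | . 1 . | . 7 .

Step 1. [r9c4∈{8}] nothing but 8 survives at r9c4. So r9c4=8.
Step 2. [r1c9∈{8}] r1c9 has the single candidate 8. So r1c9=8.
Step 3. [r4c3∈{1,3,7,9}] across box 4, 9 lands solely at r4c3 ⇒ r4c3=9.
Step 4. [r6c3∈{1,3,7}] col 3 places 1 nowhere but r6c3, so r6c3=1.
Step 5. [r3c9∈{2,5}] row 3 places 5 nowhere but r3c9. So r3c9=5.
Step 6. [r2c7∈{2,4}] across box 3, 2 lands solely at r2c7. So r2c7=2.
Step 7. [r2c1∈{1,3,6,8}] in row 2, 6 fits only at r2c1 ⇒ r2c1=6.
Step 8. [r9c6∈{5,6,9}] across row 9, 9 lands solely at r9c6. So r9c6=9.
Step 9. [r7c6∈{5,6}] in col 6, 6 fits only at r7c6 ⇒ r7c6=6.
Step 10. [r7c9∈{3}] r7c9 has the single candidate 3, so r7c9=3.
Step 11. [r7c3∈{8}] only 8 remains possible at r7c3. So r7c3=8.
Step 12. [r7c7∈{5}] r7c7 is down to just 5. So r7c7=5.
Step 13. [r9c7∈{4}] r9c7's peers cover all but 4. So r9c7=4.
Step 14. [r2c4∈{1}] r2c4's peers cover all but 1. So r2c4=1.
Step 15. [r9c3∈{3,6}] in col 3, 3 fits only at r9c3 ⇒ r9c3=3.
Step 16. [r6c9∈{2}] nothing but 2 survives at r6c9, so r6c9=2.
Step 17. [r5c9∈{1}] nothing but 1 survives at r5c9. So r5c9=1.
Step 18. [r5c7∈{7}] r5c7 is down to just 7. So r5c7=7.
Step 19. [r4c4∈{3,7}] r4c4 is the only open cell in col 4 admitting 7 ⇒ r4c4=7.
Step 20. [r4c1∈{3}] only 3 remains possible at r4c1 ⇒ r4c1=3.
Step 21. [r5c6∈{5}] r5c6 is down to just 5 ⇒ r5c6=5.
Step 22. [r3c1∈{7,8}] r3c1 is the only open cell in col 1 admitting 8 ⇒ r3c1=8.
Step 23. [r8c8∈{8}] nothing but 8 survives at r8c8. So r8c8=8.
Step 24. [r5c8∈{3,9}] row 5 places 9 nowhere but r5c8 ⇒ r5c8=9.
Step 25. [r9c1∈{5}] r9c1's peers cover all but 5, so r9c1=5.
Step 26. [r2c5∈{9}] nothing but 9 survives at r2c5, so r2c5=9.
Step 27. [r4c8∈{4,5}] row 4 places 5 nowhere but r4c8, so r4c8=5.
Step 28. [r1c1∈{1}] r1c1 has the single candidate 1. So r1c1=1.
Step 29. [r6c1∈{7}] r6c1 has the single candidate 7, so r6c1=7.
Step 30. [r8c5∈{5}] nothing but 5 survives at r8c5, so r8c5=5.
Step 31. [r3c6∈{2}] r3c6 is down to just 2, so r3c6=2.
Step 32. [r2c8∈{4}] r2c8's peers cover all but 4 ⇒ r2c8=4.
Step 33. [r8c3∈{6}] r8c3 is down to just 6. So r8c3=6.
Step 34. [r6c8∈{3}] r6c8 is down to just 3, so r6c8=3.
Step 35. [r2c6∈{8}] r2c6 is down to just 8. So r2c6=8.
Step 36. [r5c1∈{2}] r5c1 is down to just 2. So r5c1=2.
Step 37. [r4c9∈{4}] r4c9 has the single candidate 4 ⇒ r4c9=4.
Step 38. [r8c7∈{1}] nothing but 1 survives at r8c7 ⇒ r8c7=1.
Step 39. [r4c6∈{1}] r4c6's peers cover all but 1. So r4c6=1.
Step 40. [r3c3∈{7}] r3c3 has the single candidate 7 ⇒ r3c3=7.
Step 41. [r3c2∈{9}] r3c2 is down to just 9 ⇒ r3c2=9.
Step 42. [r8c1∈{4}] nothing but 4 survives at r8c1 ⇒ r8c1=4.
Step 43. [r6c5∈{6}] only 6 remains possible at r6c5 ⇒ r6c5=6.
Step 44. [r5c4∈{3}] r5c4 is down to just 3 ⇒ r5c4=3.
Step 45. [r2c2∈{3}] nothing but 3 survives at r2c2 ⇒ r2c2=3.
Step 46. [r6c7∈{8}] r6c7's peers cover all but 8 ⇒ r6c7=8.
Step 47. [r8c4∈{2}] only 2 remains possible at r8c4, so r8c4=2.
Step 48. [r9c9∈{6}] r9c9 is down to just 6 ⇒ r9c9=6.
Step 49. [r7c5∈{7}] r7c5 has the single candidate 7. So r7c5=7.

Answer: 1 4 2 5 3 7 9 6 8 / 6 3 5 1 9 8 2 4 7 / 8 9 7 6 4 2 3 1 5 / 3 8 9 7 2 1 6 5 4 / 2 6 4 3 8 5 7 9 1 / 7 5 1 9 6 4 8 3 2 / 9 1 8 4 7 6 5 2 3 / 4 7 6 2 5 3 1 8 9 / 5 2 3 8 1 9 4 7 6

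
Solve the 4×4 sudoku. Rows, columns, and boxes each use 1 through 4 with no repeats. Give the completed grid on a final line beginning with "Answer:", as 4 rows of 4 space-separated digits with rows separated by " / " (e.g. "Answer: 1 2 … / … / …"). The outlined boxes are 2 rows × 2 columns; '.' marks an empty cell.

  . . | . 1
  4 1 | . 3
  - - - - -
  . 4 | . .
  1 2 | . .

Step 1. [r1c3∈{2,4}] 4 has one home in row 1: r1c3, so r1c3=4.
Step 2. [r3c3∈{1,2,3}] r3c3 is the only open cell in row 3 admitting 1, so r3c3=1.
Step 3. [r3c1∈{3}] nothing but 3 survives at r3c1. So r3c1=3.
Step 4. [r1c1∈{2}] r1c1 has the single candidate 2 ⇒ r1c1=2.
Step 5. [r3c4∈{2}] r3c4 is down to just 2. So r3c4=2.
Step 6. [r4c4∈{4}] r4c4 is down to just 4 ⇒ r4c4=4.
Step 7. [r2c3∈{2}] r2c3 has the single candidate 2 ⇒ r2c3=2.
Step 8. [r4c3∈{3}] only 3 remains possible at r4c3, so r4c3=3.
Step 9. [r1c2∈{3}] only 3 remains possible at r1c2, so r1c2=3.

Answer: 2 3 4 1 / 4 1 2 3 / 3 4 1 2 / 1 2 3 4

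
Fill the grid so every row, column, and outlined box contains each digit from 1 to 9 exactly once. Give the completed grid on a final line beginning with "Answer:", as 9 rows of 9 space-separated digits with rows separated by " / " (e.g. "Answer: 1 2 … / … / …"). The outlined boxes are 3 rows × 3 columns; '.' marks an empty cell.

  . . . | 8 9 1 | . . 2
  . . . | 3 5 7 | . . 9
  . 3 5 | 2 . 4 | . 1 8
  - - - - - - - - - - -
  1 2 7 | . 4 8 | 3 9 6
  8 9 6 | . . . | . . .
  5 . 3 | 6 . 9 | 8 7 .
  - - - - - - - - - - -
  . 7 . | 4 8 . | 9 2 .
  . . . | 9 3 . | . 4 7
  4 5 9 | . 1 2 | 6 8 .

Step 1. [r5c8∈{5}] nothing but 5 survives at r5c8, so r5c8=5.
Step 2. [r6c9∈{1,4}] r6c9 is the only open cell in row 6 admitting 1, so r6c9=1.
Step 3. [r1c3∈{4}] only 4 remains possible at r1c3. So r1c3=4.
Step 4. [r1c2∈{6}] nothing but 6 survives at r1c2. So r1c2=6.
Step 5. [r7c9∈{3,5}] across col 9, 5 lands solely at r7c9 ⇒ r7c9=5.
Step 6. [r7c3∈{1}] r7c3 is down to just 1 ⇒ r7c3=1.
Step 7. [r7c6∈{6}] r7c6 has the single candidate 6. So r7c6=6.
Step 8. [r1c1∈{7}] only 7 remains possible at r1c1. So r1c1=7.
Step 9. [r5c5∈{2,7}] in col 5, 7 fits only at r5c5, so r5c5=7.
Step 10. [r8c2∈{8}] r8c2 has the single candidate 8. So r8c2=8.
Step 11. [r8c3∈{2}] only 2 remains possible at r8c3. So r8c3=2.
Step 12. [r5c7∈{2,4}] across row 5, 2 lands solely at r5c7 ⇒ r5c7=2.
Step 13. [r4c4∈{5}] r4c4 is down to just 5. So r4c4=5.
Step 14. [r2c3∈{8}] r2c3's peers cover all but 8, so r2c3=8.
Step 15. [r2c8∈{6}] r2c8 has the single candidate 6 ⇒ r2c8=6.
Step 16. [r2c2∈{1}] nothing but 1 survives at r2c2. So r2c2=1.
Step 17. [r2c1∈{2}] r2c1 is down to just 2 ⇒ r2c1=2.
Step 18. [r8c6∈{5}] only 5 remains possible at r8c6 ⇒ r8c6=5.
Step 19. [r3c1∈{9}] r3c1 is down to just 9. So r3c1=9.
Step 20. [r6c5∈{2}] r6c5 is down to just 2. So r6c5=2.
Step 21. [r2c7∈{4}] r2c7's peers cover all but 4 ⇒ r2c7=4.
Step 22. [r5c4∈{1}] r5c4 has the single candidate 1. So r5c4=1.
Step 23. [r1c7∈{5}] r1c7 is down to just 5 ⇒ r1c7=5.
Step 24. [r3c7∈{7}] nothing but 7 survives at r3c7. So r3c7=7.
Step 25. [r3c5∈{6}] r3c5's peers cover all but 6 ⇒ r3c5=6.
Step 26. [r9c9∈{3}] nothing but 3 survives at r9c9. So r9c9=3.
Step 27. [r7c1∈{3}] r7c1's peers cover all but 3 ⇒ r7c1=3.
Step 28. [r8c1∈{6}] r8c1 has the single candidate 6, so r8c1=6.
Step 29. [r1c8∈{3}] only 3 remains possible at r1c8, so r1c8=3.
Step 30. [r5c9∈{4}] nothing but 4 survives at r5c9, so r5c9=4.
Step 31. [r8c7∈{1}] r8c7's peers cover all but 1 ⇒ r8c7=1.
Step 32. [r9c4∈{7}] r9c4 has the single candidate 7. So r9c4=7.
Step 33. [r5c6∈{3}] r5c6 is down to just 3 ⇒ r5c6=3.
Step 34. [r6c2∈{4}] only 4 remains possible at r6c2. So r6c2=4.

Answer: 7 6 4 8 9 1 5 3 2 / 2 1 8 3 5 7 4 6 9 / 9 3 5 2 6 4 7 1 8 / 1 2 7 5 4 8 3 9 6 / 8 9 6 1 7 3 2 5 4 / 5 4 3 6 2 9 8 7 1 / 3 7 1 4 8 6 9 2 5 / 6 8 2 9 3 5 1 4 7 / 4 5 9 7 1 2 6 8 3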